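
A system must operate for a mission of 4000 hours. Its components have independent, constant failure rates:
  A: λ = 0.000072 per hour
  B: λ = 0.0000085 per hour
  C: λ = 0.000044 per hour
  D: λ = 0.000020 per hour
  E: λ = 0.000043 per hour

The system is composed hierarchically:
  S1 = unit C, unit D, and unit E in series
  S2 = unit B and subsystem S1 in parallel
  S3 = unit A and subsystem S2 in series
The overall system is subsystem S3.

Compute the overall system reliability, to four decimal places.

0.7410

R(A) = exp(−0.000072 × 4000) = 0.749762
R(B) = exp(−0.0000085 × 4000) = 0.966572
R(C) = exp(−0.000044 × 4000) = 0.838618
R(D) = exp(−0.000020 × 4000) = 0.923116
R(E) = exp(−0.000043 × 4000) = 0.841979
Series (C, D, and E): 0.838618 × 0.923116 × 0.841979 = 0.651811
Parallel (B and [0.651811]): 1 − (1 − 0.966572)(1 − 0.651811) = 0.988361
Series (A and [0.988361]): 0.749762 × 0.988361 = 0.7410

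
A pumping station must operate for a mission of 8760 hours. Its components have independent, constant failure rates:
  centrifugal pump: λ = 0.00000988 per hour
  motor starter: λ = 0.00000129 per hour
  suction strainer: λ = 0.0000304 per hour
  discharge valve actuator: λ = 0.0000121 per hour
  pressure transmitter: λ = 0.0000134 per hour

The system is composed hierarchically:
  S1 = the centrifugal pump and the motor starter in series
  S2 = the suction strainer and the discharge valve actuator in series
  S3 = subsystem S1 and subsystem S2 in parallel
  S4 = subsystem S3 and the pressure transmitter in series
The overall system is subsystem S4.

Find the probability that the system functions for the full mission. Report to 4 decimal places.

0.8635

R(centrifugal pump) = exp(−0.00000988 × 8760) = 0.917091
R(motor starter) = exp(−0.00000129 × 8760) = 0.988763
R(suction strainer) = exp(−0.0000304 × 8760) = 0.766206
R(discharge valve actuator) = exp(−0.0000121 × 8760) = 0.899428
R(pressure transmitter) = exp(−0.0000134 × 8760) = 0.889244
Series (centrifugal pump and motor starter): 0.917091 × 0.988763 = 0.906786
Series (suction strainer and discharge valve actuator): 0.766206 × 0.899428 = 0.689147
Parallel ([0.906786] and [0.689147]): 1 − (1 − 0.906786)(1 − 0.689147) = 0.971024
Series ([0.971024] and pressure transmitter): 0.971024 × 0.889244 = 0.8635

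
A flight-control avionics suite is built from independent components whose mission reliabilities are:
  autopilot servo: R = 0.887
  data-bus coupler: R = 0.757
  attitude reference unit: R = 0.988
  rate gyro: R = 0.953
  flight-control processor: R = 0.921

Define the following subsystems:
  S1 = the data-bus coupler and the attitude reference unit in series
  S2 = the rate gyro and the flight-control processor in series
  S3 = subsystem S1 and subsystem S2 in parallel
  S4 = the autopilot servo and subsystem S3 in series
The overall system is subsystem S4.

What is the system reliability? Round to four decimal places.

Series (data-bus coupler and attitude reference unit): 0.757000 × 0.988000 = 0.747916
Series (rate gyro and flight-control processor): 0.953000 × 0.921000 = 0.877713
Parallel ([0.747916] and [0.877713]): 1 − (1 − 0.747916)(1 − 0.877713) = 0.969173
Series (autopilot servo and [0.969173]): 0.887000 × 0.969173 = 0.8597

0.8597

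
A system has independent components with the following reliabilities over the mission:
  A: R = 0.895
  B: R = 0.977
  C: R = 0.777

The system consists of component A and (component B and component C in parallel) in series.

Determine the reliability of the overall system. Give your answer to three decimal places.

0.890

Parallel (B and C): 1 − (1 − 0.97700)(1 − 0.77700) = 0.99487
Series (A and [0.99487]): 0.89500 × 0.99487 = 0.890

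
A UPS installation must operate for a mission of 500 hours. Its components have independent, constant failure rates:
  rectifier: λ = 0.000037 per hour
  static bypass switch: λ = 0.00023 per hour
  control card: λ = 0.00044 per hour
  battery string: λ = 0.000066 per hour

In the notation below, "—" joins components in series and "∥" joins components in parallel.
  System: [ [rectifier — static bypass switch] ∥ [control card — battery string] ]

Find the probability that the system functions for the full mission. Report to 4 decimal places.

0.9721

R(rectifier) = exp(−0.000037 × 500) = 0.981670
R(static bypass switch) = exp(−0.00023 × 500) = 0.891366
R(control card) = exp(−0.00044 × 500) = 0.802519
R(battery string) = exp(−0.000066 × 500) = 0.967539
Series (rectifier and static bypass switch): 0.981670 × 0.891366 = 0.875027
Series (control card and battery string): 0.802519 × 0.967539 = 0.776468
Parallel ([0.875027] and [0.776468]): 1 − (1 − 0.875027)(1 − 0.776468) = 0.9721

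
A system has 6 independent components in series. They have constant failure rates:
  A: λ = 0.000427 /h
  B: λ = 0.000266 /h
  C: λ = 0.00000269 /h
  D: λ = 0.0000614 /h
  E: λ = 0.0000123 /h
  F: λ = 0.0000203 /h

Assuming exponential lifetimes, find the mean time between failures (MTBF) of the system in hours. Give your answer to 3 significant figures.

Series of exponential components: λ_sys = Σ λ_i
λ_sys = 0.000427 + 0.000266 + 0.00000269 + 0.0000614 + 0.0000123 + 0.0000203 = 7.8969e-04 /h
MTBF = 1 / λ_sys = 1270 h

1270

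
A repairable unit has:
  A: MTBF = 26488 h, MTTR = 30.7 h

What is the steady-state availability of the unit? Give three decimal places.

0.999

A(A) = MTBF/(MTBF+MTTR) = 26488/(26488+30.7) = 0.999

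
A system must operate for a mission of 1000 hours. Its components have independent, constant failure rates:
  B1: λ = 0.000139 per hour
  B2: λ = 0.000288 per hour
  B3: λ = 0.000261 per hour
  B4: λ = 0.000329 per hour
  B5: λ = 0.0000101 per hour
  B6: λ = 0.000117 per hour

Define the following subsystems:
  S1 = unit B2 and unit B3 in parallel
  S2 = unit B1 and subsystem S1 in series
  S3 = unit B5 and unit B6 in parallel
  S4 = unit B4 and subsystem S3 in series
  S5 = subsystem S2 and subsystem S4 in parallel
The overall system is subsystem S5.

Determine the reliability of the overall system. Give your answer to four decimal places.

0.9494

R(B1) = exp(−0.000139 × 1000) = 0.870228
R(B2) = exp(−0.000288 × 1000) = 0.749762
R(B3) = exp(−0.000261 × 1000) = 0.770281
R(B4) = exp(−0.000329 × 1000) = 0.719643
R(B5) = exp(−0.0000101 × 1000) = 0.989951
R(B6) = exp(−0.000117 × 1000) = 0.889585
Parallel (B2 and B3): 1 − (1 − 0.749762)(1 − 0.770281) = 0.942516
Series (B1 and [0.942516]): 0.870228 × 0.942516 = 0.820204
Parallel (B5 and B6): 1 − (1 − 0.989951)(1 − 0.889585) = 0.998890
Series (B4 and [0.998890]): 0.719643 × 0.998890 = 0.718844
Parallel ([0.820204] and [0.718844]): 1 − (1 − 0.820204)(1 − 0.718844) = 0.9494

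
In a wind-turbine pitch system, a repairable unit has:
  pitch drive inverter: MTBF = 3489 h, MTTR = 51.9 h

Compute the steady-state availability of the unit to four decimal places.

A(pitch drive inverter) = MTBF/(MTBF+MTTR) = 3489/(3489+51.9) = 0.9853

0.9853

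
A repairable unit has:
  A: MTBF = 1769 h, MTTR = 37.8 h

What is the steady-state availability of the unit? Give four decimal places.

0.9791

A(A) = MTBF/(MTBF+MTTR) = 1769/(1769+37.8) = 0.9791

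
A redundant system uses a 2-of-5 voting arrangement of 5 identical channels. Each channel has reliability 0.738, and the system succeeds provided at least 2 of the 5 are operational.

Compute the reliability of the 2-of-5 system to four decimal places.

R = Σ_{i=2}^{5} C(5,i) p^i (1−p)^{5−i} with p = 0.738
C(5,2)·0.738^2·0.262^3 = 0.097953
C(5,3)·0.738^3·0.262^2 = 0.275913
C(5,4)·0.738^4·0.262^1 = 0.388595
C(5,5)·0.738^5·0.262^0 = 0.218918
Sum = 0.9814

0.9814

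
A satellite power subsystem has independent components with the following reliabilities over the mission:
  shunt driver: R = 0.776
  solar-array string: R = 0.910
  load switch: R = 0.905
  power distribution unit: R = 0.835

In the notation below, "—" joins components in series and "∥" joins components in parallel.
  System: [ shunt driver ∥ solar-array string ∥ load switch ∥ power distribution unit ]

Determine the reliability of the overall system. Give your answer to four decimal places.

0.9997

Parallel (shunt driver, solar-array string, load switch, and power distribution unit): 1 − (1 − 0.776000)(1 − 0.910000)(1 − 0.905000)(1 − 0.835000) = 0.9997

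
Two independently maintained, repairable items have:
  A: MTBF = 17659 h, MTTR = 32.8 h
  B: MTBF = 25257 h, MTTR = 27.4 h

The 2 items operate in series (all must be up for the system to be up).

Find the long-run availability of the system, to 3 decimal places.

A(A) = MTBF/(MTBF+MTTR) = 17659/(17659+32.8) = 0.998146
A(B) = MTBF/(MTBF+MTTR) = 25257/(25257+27.4) = 0.998916
Series availability: 0.998146 × 0.998916 = 0.997

0.997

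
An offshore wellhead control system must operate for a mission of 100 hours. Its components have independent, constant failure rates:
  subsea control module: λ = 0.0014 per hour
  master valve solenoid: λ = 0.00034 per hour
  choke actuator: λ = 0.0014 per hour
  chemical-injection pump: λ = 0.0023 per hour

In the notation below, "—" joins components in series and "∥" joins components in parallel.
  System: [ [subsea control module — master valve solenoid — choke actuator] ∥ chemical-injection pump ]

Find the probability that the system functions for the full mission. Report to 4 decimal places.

0.9446

R(subsea control module) = exp(−0.0014 × 100) = 0.869358
R(master valve solenoid) = exp(−0.00034 × 100) = 0.966572
R(choke actuator) = exp(−0.0014 × 100) = 0.869358
R(chemical-injection pump) = exp(−0.0023 × 100) = 0.794534
Series (subsea control module, master valve solenoid, and choke actuator): 0.869358 × 0.966572 × 0.869358 = 0.730519
Parallel ([0.730519] and chemical-injection pump): 1 − (1 − 0.730519)(1 − 0.794534) = 0.9446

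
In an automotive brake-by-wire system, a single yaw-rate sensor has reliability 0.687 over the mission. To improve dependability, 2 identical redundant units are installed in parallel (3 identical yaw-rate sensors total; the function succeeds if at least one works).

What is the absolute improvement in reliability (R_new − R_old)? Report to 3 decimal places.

R_before = 0.687
R_after = 1 − (1 − 0.687)^3 = 0.969
ΔR = 0.969 − 0.687 = 0.282

0.282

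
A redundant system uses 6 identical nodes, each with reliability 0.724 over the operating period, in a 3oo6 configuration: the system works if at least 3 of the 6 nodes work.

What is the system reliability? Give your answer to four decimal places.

0.9470

R = Σ_{i=3}^{6} C(6,i) p^i (1−p)^{6−i} with p = 0.724
C(6,3)·0.724^3·0.276^3 = 0.159578
C(6,4)·0.724^4·0.276^2 = 0.313952
C(6,5)·0.724^5·0.276^1 = 0.329422
C(6,6)·0.724^6·0.276^0 = 0.144023
Sum = 0.9470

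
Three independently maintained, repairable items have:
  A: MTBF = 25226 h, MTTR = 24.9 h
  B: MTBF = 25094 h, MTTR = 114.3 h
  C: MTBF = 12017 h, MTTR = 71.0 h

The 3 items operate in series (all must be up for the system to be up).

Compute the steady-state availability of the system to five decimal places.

0.98864

A(A) = MTBF/(MTBF+MTTR) = 25226/(25226+24.9) = 0.999014
A(B) = MTBF/(MTBF+MTTR) = 25094/(25094+114.3) = 0.995466
A(C) = MTBF/(MTBF+MTTR) = 12017/(12017+71.0) = 0.994126
Series availability: 0.999014 × 0.995466 × 0.994126 = 0.98864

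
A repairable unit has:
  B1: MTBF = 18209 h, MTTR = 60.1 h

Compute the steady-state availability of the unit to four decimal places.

0.9967

A(B1) = MTBF/(MTBF+MTTR) = 18209/(18209+60.1) = 0.9967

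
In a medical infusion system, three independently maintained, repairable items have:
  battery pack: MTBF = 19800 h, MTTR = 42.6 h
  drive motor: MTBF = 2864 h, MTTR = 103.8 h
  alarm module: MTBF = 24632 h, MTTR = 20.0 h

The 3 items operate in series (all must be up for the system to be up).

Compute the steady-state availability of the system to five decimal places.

A(battery pack) = MTBF/(MTBF+MTTR) = 19800/(19800+42.6) = 0.997853
A(drive motor) = MTBF/(MTBF+MTTR) = 2864/(2864+103.8) = 0.965025
A(alarm module) = MTBF/(MTBF+MTTR) = 24632/(24632+20.0) = 0.999189
Series availability: 0.997853 × 0.965025 × 0.999189 = 0.96217

0.96217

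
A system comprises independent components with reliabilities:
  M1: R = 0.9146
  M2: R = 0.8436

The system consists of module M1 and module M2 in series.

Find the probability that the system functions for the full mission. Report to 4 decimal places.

0.7716

Series (M1 and M2): 0.914600 × 0.843600 = 0.7716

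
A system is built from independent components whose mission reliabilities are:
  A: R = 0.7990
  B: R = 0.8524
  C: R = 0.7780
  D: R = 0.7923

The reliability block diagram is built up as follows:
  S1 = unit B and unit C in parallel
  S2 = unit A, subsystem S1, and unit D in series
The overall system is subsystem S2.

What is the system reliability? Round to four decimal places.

Parallel (B and C): 1 − (1 − 0.852400)(1 − 0.778000) = 0.967233
Series (A, [0.967233], and D): 0.799000 × 0.967233 × 0.792300 = 0.6123

0.6123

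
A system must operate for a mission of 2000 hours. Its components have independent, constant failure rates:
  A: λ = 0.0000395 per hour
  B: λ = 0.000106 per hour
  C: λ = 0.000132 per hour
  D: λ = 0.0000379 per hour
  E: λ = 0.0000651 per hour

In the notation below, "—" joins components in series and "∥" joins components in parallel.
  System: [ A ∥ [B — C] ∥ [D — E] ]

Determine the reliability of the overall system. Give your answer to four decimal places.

0.9946

R(A) = exp(−0.0000395 × 2000) = 0.924040
R(B) = exp(−0.000106 × 2000) = 0.808965
R(C) = exp(−0.000132 × 2000) = 0.767974
R(D) = exp(−0.0000379 × 2000) = 0.927002
R(E) = exp(−0.0000651 × 2000) = 0.877920
Series (B and C): 0.808965 × 0.767974 = 0.621264
Series (D and E): 0.927002 × 0.877920 = 0.813834
Parallel (A, [0.621264], and [0.813834]): 1 − (1 − 0.924040)(1 − 0.621264)(1 − 0.813834) = 0.9946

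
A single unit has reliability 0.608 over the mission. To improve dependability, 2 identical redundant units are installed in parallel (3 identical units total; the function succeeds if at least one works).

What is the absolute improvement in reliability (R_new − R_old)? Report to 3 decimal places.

R_before = 0.608
R_after = 1 − (1 − 0.608)^3 = 0.940
ΔR = 0.940 − 0.608 = 0.332

0.332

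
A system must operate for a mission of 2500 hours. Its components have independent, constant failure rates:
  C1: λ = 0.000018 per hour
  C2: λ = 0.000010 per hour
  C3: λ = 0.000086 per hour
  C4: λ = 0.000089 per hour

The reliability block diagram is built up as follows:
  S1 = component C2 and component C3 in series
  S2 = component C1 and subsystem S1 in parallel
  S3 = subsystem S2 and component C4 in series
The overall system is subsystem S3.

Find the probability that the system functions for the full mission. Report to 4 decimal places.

R(C1) = exp(−0.000018 × 2500) = 0.955997
R(C2) = exp(−0.000010 × 2500) = 0.975310
R(C3) = exp(−0.000086 × 2500) = 0.806541
R(C4) = exp(−0.000089 × 2500) = 0.800515
Series (C2 and C3): 0.975310 × 0.806541 = 0.786628
Parallel (C1 and [0.786628]): 1 − (1 − 0.955997)(1 − 0.786628) = 0.990611
Series ([0.990611] and C4): 0.990611 × 0.800515 = 0.7930

0.7930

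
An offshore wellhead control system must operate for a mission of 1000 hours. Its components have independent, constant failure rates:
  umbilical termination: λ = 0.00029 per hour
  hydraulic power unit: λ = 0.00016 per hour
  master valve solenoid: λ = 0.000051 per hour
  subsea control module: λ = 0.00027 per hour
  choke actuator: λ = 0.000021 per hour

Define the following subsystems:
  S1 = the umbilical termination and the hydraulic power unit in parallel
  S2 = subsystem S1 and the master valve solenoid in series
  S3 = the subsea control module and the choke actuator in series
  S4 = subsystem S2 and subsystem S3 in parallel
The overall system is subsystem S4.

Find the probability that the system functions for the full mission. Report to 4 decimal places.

0.9785

R(umbilical termination) = exp(−0.00029 × 1000) = 0.748264
R(hydraulic power unit) = exp(−0.00016 × 1000) = 0.852144
R(master valve solenoid) = exp(−0.000051 × 1000) = 0.950279
R(subsea control module) = exp(−0.00027 × 1000) = 0.763379
R(choke actuator) = exp(−0.000021 × 1000) = 0.979219
Parallel (umbilical termination and hydraulic power unit): 1 − (1 − 0.748264)(1 − 0.852144) = 0.962779
Series ([0.962779] and master valve solenoid): 0.962779 × 0.950279 = 0.914909
Series (subsea control module and choke actuator): 0.763379 × 0.979219 = 0.747515
Parallel ([0.914909] and [0.747515]): 1 − (1 − 0.914909)(1 − 0.747515) = 0.9785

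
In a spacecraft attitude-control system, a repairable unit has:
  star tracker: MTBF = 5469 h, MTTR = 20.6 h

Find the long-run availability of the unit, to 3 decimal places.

A(star tracker) = MTBF/(MTBF+MTTR) = 5469/(5469+20.6) = 0.996

0.996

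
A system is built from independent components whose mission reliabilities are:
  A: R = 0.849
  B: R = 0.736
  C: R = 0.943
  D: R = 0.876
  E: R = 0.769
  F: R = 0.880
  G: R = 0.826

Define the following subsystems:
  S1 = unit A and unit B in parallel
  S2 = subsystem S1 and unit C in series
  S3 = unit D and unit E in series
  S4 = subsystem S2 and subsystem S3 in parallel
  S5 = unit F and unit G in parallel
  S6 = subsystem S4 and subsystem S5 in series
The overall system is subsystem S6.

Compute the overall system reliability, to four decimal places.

0.9489

Parallel (A and B): 1 − (1 − 0.849000)(1 − 0.736000) = 0.960136
Series ([0.960136] and C): 0.960136 × 0.943000 = 0.905408
Series (D and E): 0.876000 × 0.769000 = 0.673644
Parallel ([0.905408] and [0.673644]): 1 − (1 − 0.905408)(1 − 0.673644) = 0.969129
Parallel (F and G): 1 − (1 − 0.880000)(1 − 0.826000) = 0.979120
Series ([0.969129] and [0.979120]): 0.969129 × 0.979120 = 0.9489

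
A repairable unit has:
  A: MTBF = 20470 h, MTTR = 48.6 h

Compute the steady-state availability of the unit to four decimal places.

0.9976

A(A) = MTBF/(MTBF+MTTR) = 20470/(20470+48.6) = 0.9976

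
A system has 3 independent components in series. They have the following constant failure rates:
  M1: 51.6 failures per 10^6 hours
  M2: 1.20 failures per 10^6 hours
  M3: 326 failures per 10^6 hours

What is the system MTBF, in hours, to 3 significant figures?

2640

Series of exponential components: λ_sys = Σ λ_i
λ_sys = 0.0000516 + 0.00000120 + 0.000326 = 3.7880e-04 /h
MTBF = 1 / λ_sys = 2640 h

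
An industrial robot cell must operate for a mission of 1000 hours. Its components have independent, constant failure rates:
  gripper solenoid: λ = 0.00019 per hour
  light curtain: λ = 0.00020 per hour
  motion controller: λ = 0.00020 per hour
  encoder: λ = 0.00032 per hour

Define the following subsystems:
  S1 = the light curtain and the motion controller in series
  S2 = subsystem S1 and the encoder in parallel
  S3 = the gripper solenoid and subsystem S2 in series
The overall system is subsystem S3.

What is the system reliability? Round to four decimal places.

R(gripper solenoid) = exp(−0.00019 × 1000) = 0.826959
R(light curtain) = exp(−0.00020 × 1000) = 0.818731
R(motion controller) = exp(−0.00020 × 1000) = 0.818731
R(encoder) = exp(−0.00032 × 1000) = 0.726149
Series (light curtain and motion controller): 0.818731 × 0.818731 = 0.670320
Parallel ([0.670320] and encoder): 1 − (1 − 0.670320)(1 − 0.726149) = 0.909717
Series (gripper solenoid and [0.909717]): 0.826959 × 0.909717 = 0.7523

0.7523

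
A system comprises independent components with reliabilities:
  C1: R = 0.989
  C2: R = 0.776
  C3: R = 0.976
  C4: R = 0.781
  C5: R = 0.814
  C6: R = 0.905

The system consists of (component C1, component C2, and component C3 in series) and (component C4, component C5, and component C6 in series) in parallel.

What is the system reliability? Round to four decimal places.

Series (C1, C2, and C3): 0.989000 × 0.776000 × 0.976000 = 0.749045
Series (C4, C5, and C6): 0.781000 × 0.814000 × 0.905000 = 0.575339
Parallel ([0.749045] and [0.575339]): 1 − (1 − 0.749045)(1 − 0.575339) = 0.8934

0.8934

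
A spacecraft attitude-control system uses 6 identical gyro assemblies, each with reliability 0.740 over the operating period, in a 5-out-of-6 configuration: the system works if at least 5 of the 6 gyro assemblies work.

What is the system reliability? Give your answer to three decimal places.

R = Σ_{i=5}^{6} C(6,i) p^i (1−p)^{6−i} with p = 0.740
C(6,5)·0.740^5·0.260^1 = 0.34617
C(6,6)·0.740^6·0.260^0 = 0.16421
Sum = 0.510

0.510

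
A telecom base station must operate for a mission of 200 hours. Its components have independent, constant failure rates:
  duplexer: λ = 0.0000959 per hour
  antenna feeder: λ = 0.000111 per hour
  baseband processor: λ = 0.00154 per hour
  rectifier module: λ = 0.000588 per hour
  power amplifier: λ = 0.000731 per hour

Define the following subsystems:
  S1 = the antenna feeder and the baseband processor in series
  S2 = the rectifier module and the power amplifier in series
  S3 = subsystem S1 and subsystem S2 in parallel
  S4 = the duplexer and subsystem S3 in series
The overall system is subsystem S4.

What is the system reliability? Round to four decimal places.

0.9170

R(duplexer) = exp(−0.0000959 × 200) = 0.981003
R(antenna feeder) = exp(−0.000111 × 200) = 0.978045
R(baseband processor) = exp(−0.00154 × 200) = 0.734915
R(rectifier module) = exp(−0.000588 × 200) = 0.889052
R(power amplifier) = exp(−0.000731 × 200) = 0.863985
Series (antenna feeder and baseband processor): 0.978045 × 0.734915 = 0.718780
Series (rectifier module and power amplifier): 0.889052 × 0.863985 = 0.768128
Parallel ([0.718780] and [0.768128]): 1 − (1 − 0.718780)(1 − 0.768128) = 0.934793
Series (duplexer and [0.934793]): 0.981003 × 0.934793 = 0.9170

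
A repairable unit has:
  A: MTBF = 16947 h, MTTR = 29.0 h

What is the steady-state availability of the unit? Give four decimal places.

0.9983

A(A) = MTBF/(MTBF+MTTR) = 16947/(16947+29.0) = 0.9983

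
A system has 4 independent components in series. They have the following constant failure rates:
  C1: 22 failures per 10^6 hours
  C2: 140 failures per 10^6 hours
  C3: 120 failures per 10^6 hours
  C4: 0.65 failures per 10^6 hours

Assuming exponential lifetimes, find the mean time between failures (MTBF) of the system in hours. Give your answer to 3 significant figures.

Series of exponential components: λ_sys = Σ λ_i
λ_sys = 0.000022 + 0.00014 + 0.00012 + 0.00000065 = 2.8265e-04 /h
MTBF = 1 / λ_sys = 3540 h

3540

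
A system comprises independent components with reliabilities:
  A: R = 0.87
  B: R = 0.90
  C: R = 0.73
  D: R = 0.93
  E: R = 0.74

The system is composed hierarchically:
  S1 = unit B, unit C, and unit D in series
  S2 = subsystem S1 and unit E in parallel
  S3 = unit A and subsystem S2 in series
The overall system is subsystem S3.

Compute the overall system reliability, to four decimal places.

0.7820

Series (B, C, and D): 0.900000 × 0.730000 × 0.930000 = 0.611010
Parallel ([0.611010] and E): 1 − (1 − 0.611010)(1 − 0.740000) = 0.898863
Series (A and [0.898863]): 0.870000 × 0.898863 = 0.7820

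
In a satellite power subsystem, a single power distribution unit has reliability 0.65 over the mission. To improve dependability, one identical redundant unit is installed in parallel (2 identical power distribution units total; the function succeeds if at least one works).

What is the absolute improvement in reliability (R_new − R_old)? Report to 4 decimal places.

0.2275

R_before = 0.65
R_after = 1 − (1 − 0.65)^2 = 0.8775
ΔR = 0.8775 − 0.65 = 0.2275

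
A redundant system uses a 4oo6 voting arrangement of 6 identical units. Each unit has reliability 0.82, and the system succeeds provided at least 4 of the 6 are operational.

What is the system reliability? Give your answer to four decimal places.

0.9241

R = Σ_{i=4}^{6} C(6,i) p^i (1−p)^{6−i} with p = 0.82
C(6,4)·0.82^4·0.18^2 = 0.219731
C(6,5)·0.82^5·0.18^1 = 0.400399
C(6,6)·0.82^6·0.18^0 = 0.304007
Sum = 0.9241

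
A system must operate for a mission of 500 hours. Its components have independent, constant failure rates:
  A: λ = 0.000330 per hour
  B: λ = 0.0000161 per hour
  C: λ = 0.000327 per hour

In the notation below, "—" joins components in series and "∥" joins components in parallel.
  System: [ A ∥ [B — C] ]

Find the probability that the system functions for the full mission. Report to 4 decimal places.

0.9760

R(A) = exp(−0.000330 × 500) = 0.847894
R(B) = exp(−0.0000161 × 500) = 0.991982
R(C) = exp(−0.000327 × 500) = 0.849166
Series (B and C): 0.991982 × 0.849166 = 0.842357
Parallel (A and [0.842357]): 1 − (1 − 0.847894)(1 − 0.842357) = 0.9760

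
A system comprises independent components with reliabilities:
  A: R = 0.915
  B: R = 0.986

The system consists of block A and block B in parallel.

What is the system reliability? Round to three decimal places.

Parallel (A and B): 1 − (1 − 0.91500)(1 − 0.98600) = 0.999

0.999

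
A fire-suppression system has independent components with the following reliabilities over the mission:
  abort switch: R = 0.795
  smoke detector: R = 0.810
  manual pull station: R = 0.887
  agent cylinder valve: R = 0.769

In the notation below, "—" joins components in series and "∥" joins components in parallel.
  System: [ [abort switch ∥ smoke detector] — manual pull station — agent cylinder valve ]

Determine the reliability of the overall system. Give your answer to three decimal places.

Parallel (abort switch and smoke detector): 1 − (1 − 0.79500)(1 − 0.81000) = 0.96105
Series ([0.96105], manual pull station, and agent cylinder valve): 0.96105 × 0.88700 × 0.76900 = 0.656

0.656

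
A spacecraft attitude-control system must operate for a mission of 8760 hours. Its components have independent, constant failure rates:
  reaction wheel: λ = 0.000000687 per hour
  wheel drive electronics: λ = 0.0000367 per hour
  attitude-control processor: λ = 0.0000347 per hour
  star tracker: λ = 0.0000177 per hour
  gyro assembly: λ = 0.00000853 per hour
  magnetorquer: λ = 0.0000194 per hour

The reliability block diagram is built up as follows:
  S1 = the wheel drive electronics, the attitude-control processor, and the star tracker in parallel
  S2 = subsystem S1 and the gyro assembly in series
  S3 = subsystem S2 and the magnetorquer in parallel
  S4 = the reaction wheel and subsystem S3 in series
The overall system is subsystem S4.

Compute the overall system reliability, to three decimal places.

R(reaction wheel) = exp(−0.000000687 × 8760) = 0.99400
R(wheel drive electronics) = exp(−0.0000367 × 8760) = 0.72507
R(attitude-control processor) = exp(−0.0000347 × 8760) = 0.73788
R(star tracker) = exp(−0.0000177 × 8760) = 0.85637
R(gyro assembly) = exp(−0.00000853 × 8760) = 0.92800
R(magnetorquer) = exp(−0.0000194 × 8760) = 0.84371
Parallel (wheel drive electronics, attitude-control processor, and star tracker): 1 − (1 − 0.72507)(1 − 0.73788)(1 − 0.85637) = 0.98965
Series ([0.98965] and gyro assembly): 0.98965 × 0.92800 = 0.91840
Parallel ([0.91840] and magnetorquer): 1 − (1 − 0.91840)(1 − 0.84371) = 0.98725
Series (reaction wheel and [0.98725]): 0.99400 × 0.98725 = 0.981

0.981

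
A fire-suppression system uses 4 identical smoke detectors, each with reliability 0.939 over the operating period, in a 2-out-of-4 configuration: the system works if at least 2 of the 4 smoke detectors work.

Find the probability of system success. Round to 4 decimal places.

R = Σ_{i=2}^{4} C(4,i) p^i (1−p)^{4−i} with p = 0.939
C(4,2)·0.939^2·0.061^2 = 0.019685
C(4,3)·0.939^3·0.061^1 = 0.202016
C(4,4)·0.939^4·0.061^0 = 0.777432
Sum = 0.9991

0.9991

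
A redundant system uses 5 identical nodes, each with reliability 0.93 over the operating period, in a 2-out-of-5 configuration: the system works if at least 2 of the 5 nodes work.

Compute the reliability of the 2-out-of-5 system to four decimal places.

0.9999

R = Σ_{i=2}^{5} C(5,i) p^i (1−p)^{5−i} with p = 0.93
C(5,2)·0.93^2·0.07^3 = 0.002967
C(5,3)·0.93^3·0.07^2 = 0.039413
C(5,4)·0.93^4·0.07^1 = 0.261818
C(5,5)·0.93^5·0.07^0 = 0.695688
Sum = 0.9999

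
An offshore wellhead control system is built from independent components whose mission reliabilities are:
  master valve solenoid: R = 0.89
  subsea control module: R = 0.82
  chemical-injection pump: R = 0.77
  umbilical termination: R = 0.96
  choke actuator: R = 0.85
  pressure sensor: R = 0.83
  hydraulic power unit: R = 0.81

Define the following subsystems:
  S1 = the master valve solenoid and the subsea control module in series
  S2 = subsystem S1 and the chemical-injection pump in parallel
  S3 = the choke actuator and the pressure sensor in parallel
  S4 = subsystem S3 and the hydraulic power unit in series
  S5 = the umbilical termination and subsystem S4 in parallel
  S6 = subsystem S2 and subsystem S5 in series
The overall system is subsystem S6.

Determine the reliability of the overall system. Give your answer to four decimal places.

0.9300

Series (master valve solenoid and subsea control module): 0.890000 × 0.820000 = 0.729800
Parallel ([0.729800] and chemical-injection pump): 1 − (1 − 0.729800)(1 − 0.770000) = 0.937854
Parallel (choke actuator and pressure sensor): 1 − (1 − 0.850000)(1 − 0.830000) = 0.974500
Series ([0.974500] and hydraulic power unit): 0.974500 × 0.810000 = 0.789345
Parallel (umbilical termination and [0.789345]): 1 − (1 − 0.960000)(1 − 0.789345) = 0.991574
Series ([0.937854] and [0.991574]): 0.937854 × 0.991574 = 0.9300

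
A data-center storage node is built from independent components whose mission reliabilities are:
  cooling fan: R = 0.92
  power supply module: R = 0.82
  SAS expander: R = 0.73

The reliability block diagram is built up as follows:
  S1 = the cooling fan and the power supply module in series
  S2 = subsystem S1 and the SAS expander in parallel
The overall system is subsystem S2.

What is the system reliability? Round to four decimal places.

0.9337

Series (cooling fan and power supply module): 0.920000 × 0.820000 = 0.754400
Parallel ([0.754400] and SAS expander): 1 − (1 − 0.754400)(1 − 0.730000) = 0.9337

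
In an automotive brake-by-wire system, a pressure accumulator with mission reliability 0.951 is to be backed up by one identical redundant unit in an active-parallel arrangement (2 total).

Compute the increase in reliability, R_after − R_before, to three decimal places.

R_before = 0.951
R_after = 1 − (1 − 0.951)^2 = 0.998
ΔR = 0.998 − 0.951 = 0.047

0.047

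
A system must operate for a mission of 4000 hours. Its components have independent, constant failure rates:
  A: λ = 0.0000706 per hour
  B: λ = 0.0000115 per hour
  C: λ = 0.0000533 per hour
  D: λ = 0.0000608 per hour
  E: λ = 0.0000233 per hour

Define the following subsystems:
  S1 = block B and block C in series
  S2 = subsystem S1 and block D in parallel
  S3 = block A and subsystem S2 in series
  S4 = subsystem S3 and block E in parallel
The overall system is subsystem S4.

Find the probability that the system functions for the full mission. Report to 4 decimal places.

R(A) = exp(−0.0000706 × 4000) = 0.753972
R(B) = exp(−0.0000115 × 4000) = 0.955042
R(C) = exp(−0.0000533 × 4000) = 0.807995
R(D) = exp(−0.0000608 × 4000) = 0.784115
R(E) = exp(−0.0000233 × 4000) = 0.911011
Series (B and C): 0.955042 × 0.807995 = 0.771669
Parallel ([0.771669] and D): 1 − (1 − 0.771669)(1 − 0.784115) = 0.950707
Series (A and [0.950707]): 0.753972 × 0.950707 = 0.716806
Parallel ([0.716806] and E): 1 − (1 − 0.716806)(1 − 0.911011) = 0.9748

0.9748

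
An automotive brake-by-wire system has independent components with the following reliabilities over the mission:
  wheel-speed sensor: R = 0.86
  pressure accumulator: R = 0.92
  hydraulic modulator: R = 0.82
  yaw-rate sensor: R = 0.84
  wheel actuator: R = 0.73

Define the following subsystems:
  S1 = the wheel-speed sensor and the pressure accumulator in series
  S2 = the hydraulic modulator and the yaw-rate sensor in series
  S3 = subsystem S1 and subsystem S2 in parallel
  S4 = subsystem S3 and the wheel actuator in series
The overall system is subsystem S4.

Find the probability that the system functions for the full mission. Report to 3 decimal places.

Series (wheel-speed sensor and pressure accumulator): 0.86000 × 0.92000 = 0.79120
Series (hydraulic modulator and yaw-rate sensor): 0.82000 × 0.84000 = 0.68880
Parallel ([0.79120] and [0.68880]): 1 − (1 − 0.79120)(1 − 0.68880) = 0.93502
Series ([0.93502] and wheel actuator): 0.93502 × 0.73000 = 0.683

0.683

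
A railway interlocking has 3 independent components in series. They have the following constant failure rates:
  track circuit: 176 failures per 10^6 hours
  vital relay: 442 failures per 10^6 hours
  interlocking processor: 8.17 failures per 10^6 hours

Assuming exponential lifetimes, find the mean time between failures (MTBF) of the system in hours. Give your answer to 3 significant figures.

Series of exponential components: λ_sys = Σ λ_i
λ_sys = 0.000176 + 0.000442 + 0.00000817 = 6.2617e-04 /h
MTBF = 1 / λ_sys = 1600 h

1600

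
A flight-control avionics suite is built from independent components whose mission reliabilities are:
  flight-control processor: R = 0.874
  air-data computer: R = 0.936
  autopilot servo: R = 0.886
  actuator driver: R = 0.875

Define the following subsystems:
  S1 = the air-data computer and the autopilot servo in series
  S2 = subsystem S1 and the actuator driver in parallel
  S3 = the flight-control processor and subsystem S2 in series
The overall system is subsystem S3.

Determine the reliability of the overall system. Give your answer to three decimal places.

0.855

Series (air-data computer and autopilot servo): 0.93600 × 0.88600 = 0.82930
Parallel ([0.82930] and actuator driver): 1 − (1 − 0.82930)(1 − 0.87500) = 0.97866
Series (flight-control processor and [0.97866]): 0.87400 × 0.97866 = 0.855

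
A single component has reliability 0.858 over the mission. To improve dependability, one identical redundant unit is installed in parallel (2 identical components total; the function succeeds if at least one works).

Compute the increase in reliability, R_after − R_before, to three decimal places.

R_before = 0.858
R_after = 1 − (1 − 0.858)^2 = 0.980
ΔR = 0.980 − 0.858 = 0.122

0.122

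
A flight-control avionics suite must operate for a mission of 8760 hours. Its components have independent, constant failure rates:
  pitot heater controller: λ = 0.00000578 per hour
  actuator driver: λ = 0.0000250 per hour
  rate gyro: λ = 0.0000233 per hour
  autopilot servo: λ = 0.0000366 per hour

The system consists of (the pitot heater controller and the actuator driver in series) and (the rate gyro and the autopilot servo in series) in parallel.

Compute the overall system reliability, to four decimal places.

R(pitot heater controller) = exp(−0.00000578 × 8760) = 0.950628
R(actuator driver) = exp(−0.0000250 × 8760) = 0.803322
R(rate gyro) = exp(−0.0000233 × 8760) = 0.815374
R(autopilot servo) = exp(−0.0000366 × 8760) = 0.725702
Series (pitot heater controller and actuator driver): 0.950628 × 0.803322 = 0.763660
Series (rate gyro and autopilot servo): 0.815374 × 0.725702 = 0.591719
Parallel ([0.763660] and [0.591719]): 1 − (1 − 0.763660)(1 − 0.591719) = 0.9035

0.9035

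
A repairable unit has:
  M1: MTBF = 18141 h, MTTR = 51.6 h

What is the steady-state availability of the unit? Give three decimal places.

0.997

A(M1) = MTBF/(MTBF+MTTR) = 18141/(18141+51.6) = 0.997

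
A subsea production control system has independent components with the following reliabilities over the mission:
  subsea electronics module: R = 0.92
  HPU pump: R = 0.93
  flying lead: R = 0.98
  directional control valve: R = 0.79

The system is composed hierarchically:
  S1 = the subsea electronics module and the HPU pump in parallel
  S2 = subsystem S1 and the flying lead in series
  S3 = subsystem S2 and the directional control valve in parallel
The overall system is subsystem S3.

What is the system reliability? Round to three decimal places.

0.995

Parallel (subsea electronics module and HPU pump): 1 − (1 − 0.92000)(1 − 0.93000) = 0.99440
Series ([0.99440] and flying lead): 0.99440 × 0.98000 = 0.97451
Parallel ([0.97451] and directional control valve): 1 − (1 − 0.97451)(1 − 0.79000) = 0.995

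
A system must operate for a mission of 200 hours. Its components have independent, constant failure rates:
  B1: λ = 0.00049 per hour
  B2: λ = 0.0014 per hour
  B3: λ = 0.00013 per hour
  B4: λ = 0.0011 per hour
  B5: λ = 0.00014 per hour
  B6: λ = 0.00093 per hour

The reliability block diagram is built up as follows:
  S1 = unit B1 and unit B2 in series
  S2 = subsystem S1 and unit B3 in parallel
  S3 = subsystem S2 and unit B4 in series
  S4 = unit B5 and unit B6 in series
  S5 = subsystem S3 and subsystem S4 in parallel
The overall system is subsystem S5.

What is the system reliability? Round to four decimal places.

R(B1) = exp(−0.00049 × 200) = 0.906649
R(B2) = exp(−0.0014 × 200) = 0.755784
R(B3) = exp(−0.00013 × 200) = 0.974335
R(B4) = exp(−0.0011 × 200) = 0.802519
R(B5) = exp(−0.00014 × 200) = 0.972388
R(B6) = exp(−0.00093 × 200) = 0.830274
Series (B1 and B2): 0.906649 × 0.755784 = 0.685231
Parallel ([0.685231] and B3): 1 − (1 − 0.685231)(1 − 0.974335) = 0.991921
Series ([0.991921] and B4): 0.991921 × 0.802519 = 0.796035
Series (B5 and B6): 0.972388 × 0.830274 = 0.807348
Parallel ([0.796035] and [0.807348]): 1 − (1 − 0.796035)(1 − 0.807348) = 0.9607

0.9607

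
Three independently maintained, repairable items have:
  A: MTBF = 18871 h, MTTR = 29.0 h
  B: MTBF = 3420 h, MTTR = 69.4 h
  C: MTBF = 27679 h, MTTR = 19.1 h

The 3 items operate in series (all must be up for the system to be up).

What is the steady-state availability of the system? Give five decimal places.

A(A) = MTBF/(MTBF+MTTR) = 18871/(18871+29.0) = 0.998466
A(B) = MTBF/(MTBF+MTTR) = 3420/(3420+69.4) = 0.980111
A(C) = MTBF/(MTBF+MTTR) = 27679/(27679+19.1) = 0.999310
Series availability: 0.998466 × 0.980111 × 0.999310 = 0.97793

0.97793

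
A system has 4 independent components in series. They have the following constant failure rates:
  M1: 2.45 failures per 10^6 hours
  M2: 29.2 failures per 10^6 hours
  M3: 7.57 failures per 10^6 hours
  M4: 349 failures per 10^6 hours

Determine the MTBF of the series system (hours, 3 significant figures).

Series of exponential components: λ_sys = Σ λ_i
λ_sys = 0.00000245 + 0.0000292 + 0.00000757 + 0.000349 = 3.8822e-04 /h
MTBF = 1 / λ_sys = 2580 h

2580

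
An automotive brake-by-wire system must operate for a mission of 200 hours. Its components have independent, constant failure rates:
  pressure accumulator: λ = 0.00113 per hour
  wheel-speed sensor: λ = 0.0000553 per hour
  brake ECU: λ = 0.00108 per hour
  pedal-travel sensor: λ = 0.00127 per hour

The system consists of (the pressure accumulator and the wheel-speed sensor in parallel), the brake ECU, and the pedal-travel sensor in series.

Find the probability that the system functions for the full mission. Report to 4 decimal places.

0.6236

R(pressure accumulator) = exp(−0.00113 × 200) = 0.797718
R(wheel-speed sensor) = exp(−0.0000553 × 200) = 0.989001
R(brake ECU) = exp(−0.00108 × 200) = 0.805735
R(pedal-travel sensor) = exp(−0.00127 × 200) = 0.775692
Parallel (pressure accumulator and wheel-speed sensor): 1 − (1 − 0.797718)(1 − 0.989001) = 0.997775
Series ([0.997775], brake ECU, and pedal-travel sensor): 0.997775 × 0.805735 × 0.775692 = 0.6236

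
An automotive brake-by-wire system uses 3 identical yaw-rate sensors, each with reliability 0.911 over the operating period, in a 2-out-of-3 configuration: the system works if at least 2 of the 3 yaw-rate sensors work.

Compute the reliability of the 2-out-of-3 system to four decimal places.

0.9776

R = Σ_{i=2}^{3} C(3,i) p^i (1−p)^{3−i} with p = 0.911
C(3,2)·0.911^2·0.089^1 = 0.221589
C(3,3)·0.911^3·0.089^0 = 0.756058
Sum = 0.9776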